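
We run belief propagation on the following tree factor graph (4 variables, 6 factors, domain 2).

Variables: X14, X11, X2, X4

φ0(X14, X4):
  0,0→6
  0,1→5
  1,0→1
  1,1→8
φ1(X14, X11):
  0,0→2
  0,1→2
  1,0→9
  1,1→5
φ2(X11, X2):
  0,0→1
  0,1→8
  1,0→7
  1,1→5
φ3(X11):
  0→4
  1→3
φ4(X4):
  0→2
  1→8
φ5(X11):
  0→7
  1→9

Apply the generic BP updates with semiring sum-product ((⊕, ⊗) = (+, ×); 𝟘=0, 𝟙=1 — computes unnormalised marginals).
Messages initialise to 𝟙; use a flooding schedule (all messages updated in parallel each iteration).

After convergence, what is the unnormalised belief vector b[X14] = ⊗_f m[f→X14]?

b[X14] = [59904, 256608]

init: all messages = 𝟙 over 2 values
r1 m[φ0→X14] = [11, 9]
r1 m[φ0→X4] = [7, 13]
r1 m[φ1→X14] = [4, 14]
r1 m[φ1→X11] = [11, 7]
r1 m[φ2→X11] = [9, 12]
r1 m[φ2→X2] = [8, 13]
r1 m[φ3→X11] = [4, 3]
r1 m[φ4→X4] = [2, 8]
r1 m[φ5→X11] = [7, 9]
r1 m[X14→φ0] = [1, 1]
r1 m[X14→φ1] = [1, 1]
r1 m[X11→φ1] = [1, 1]
r1 m[X11→φ2] = [1, 1]
r1 m[X11→φ3] = [1, 1]
r1 m[X11→φ5] = [1, 1]
r1 m[X2→φ2] = [1, 1]
r1 m[X4→φ0] = [1, 1]
r1 m[X4→φ4] = [1, 1]
r2 m[φ0→X14] = [11, 9]
r2 m[φ0→X4] = [7, 13]
r2 m[φ1→X14] = [4, 14]
r2 m[φ1→X11] = [11, 7]
r2 m[φ2→X11] = [9, 12]
r2 m[φ2→X2] = [8, 13]
r2 m[φ3→X11] = [4, 3]
r2 m[φ4→X4] = [2, 8]
r2 m[φ5→X11] = [7, 9]
r2 m[X14→φ0] = [4, 14]
r2 m[X14→φ1] = [11, 9]
r2 m[X11→φ1] = [252, 324]
r2 m[X11→φ2] = [308, 189]
r2 m[X11→φ3] = [693, 756]
r2 m[X11→φ5] = [396, 252]
r2 m[X2→φ2] = [1, 1]
r2 m[X4→φ0] = [2, 8]
r2 m[X4→φ4] = [7, 13]
r3 m[φ0→X14] = [52, 66]
r3 m[φ0→X4] = [38, 132]
r3 m[φ1→X14] = [1152, 3888]
r3 m[φ1→X11] = [103, 67]
r3 m[φ2→X11] = [9, 12]
r3 m[φ2→X2] = [1631, 3409]
r3 m[φ3→X11] = [4, 3]
r3 m[φ4→X4] = [2, 8]
r3 m[φ5→X11] = [7, 9]
r3 m[X14→φ0] = [4, 14]
r3 m[X14→φ1] = [11, 9]
r3 m[X11→φ1] = [252, 324]
r3 m[X11→φ2] = [308, 189]
r3 m[X11→φ3] = [693, 756]
r3 m[X11→φ5] = [396, 252]
r3 m[X2→φ2] = [1, 1]
r3 m[X4→φ0] = [2, 8]
r3 m[X4→φ4] = [7, 13]
r4 m[φ0→X14] = [52, 66]
r4 m[φ0→X4] = [38, 132]
r4 m[φ1→X14] = [1152, 3888]
r4 m[φ1→X11] = [103, 67]
r4 m[φ2→X11] = [9, 12]
r4 m[φ2→X2] = [1631, 3409]
r4 m[φ3→X11] = [4, 3]
r4 m[φ4→X4] = [2, 8]
r4 m[φ5→X11] = [7, 9]
r4 m[X14→φ0] = [1152, 3888]
r4 m[X14→φ1] = [52, 66]
r4 m[X11→φ1] = [252, 324]
r4 m[X11→φ2] = [2884, 1809]
r4 m[X11→φ3] = [6489, 7236]
r4 m[X11→φ5] = [3708, 2412]
r4 m[X2→φ2] = [1, 1]
r4 m[X4→φ0] = [2, 8]
r4 m[X4→φ4] = [38, 132]
r5 m[φ0→X14] = [52, 66]
r5 m[φ0→X4] = [10800, 36864]
r5 m[φ1→X14] = [1152, 3888]
r5 m[φ1→X11] = [698, 434]
r5 m[φ2→X11] = [9, 12]
r5 m[φ2→X2] = [15547, 32117]
r5 m[φ3→X11] = [4, 3]
r5 m[φ4→X4] = [2, 8]
r5 m[φ5→X11] = [7, 9]
r5 m[X14→φ0] = [1152, 3888]
r5 m[X14→φ1] = [52, 66]
r5 m[X11→φ1] = [252, 324]
r5 m[X11→φ2] = [2884, 1809]
r5 m[X11→φ3] = [6489, 7236]
r5 m[X11→φ5] = [3708, 2412]
r5 m[X2→φ2] = [1, 1]
r5 m[X4→φ0] = [2, 8]
r5 m[X4→φ4] = [38, 132]
r6 m[φ0→X14] = [52, 66]
r6 m[φ0→X4] = [10800, 36864]
r6 m[φ1→X14] = [1152, 3888]
r6 m[φ1→X11] = [698, 434]
r6 m[φ2→X11] = [9, 12]
r6 m[φ2→X2] = [15547, 32117]
r6 m[φ3→X11] = [4, 3]
r6 m[φ4→X4] = [2, 8]
r6 m[φ5→X11] = [7, 9]
r6 m[X14→φ0] = [1152, 3888]
r6 m[X14→φ1] = [52, 66]
r6 m[X11→φ1] = [252, 324]
r6 m[X11→φ2] = [19544, 11718]
r6 m[X11→φ3] = [43974, 46872]
r6 m[X11→φ5] = [25128, 15624]
r6 m[X2→φ2] = [1, 1]
r6 m[X4→φ0] = [2, 8]
r6 m[X4→φ4] = [10800, 36864]
r7 m[φ0→X14] = [52, 66]
r7 m[φ0→X4] = [10800, 36864]
r7 m[φ1→X14] = [1152, 3888]
r7 m[φ1→X11] = [698, 434]
r7 m[φ2→X11] = [9, 12]
r7 m[φ2→X2] = [101570, 214942]
r7 m[φ3→X11] = [4, 3]
r7 m[φ4→X4] = [2, 8]
r7 m[φ5→X11] = [7, 9]
r7 m[X14→φ0] = [1152, 3888]
r7 m[X14→φ1] = [52, 66]
r7 m[X11→φ1] = [252, 324]
r7 m[X11→φ2] = [19544, 11718]
r7 m[X11→φ3] = [43974, 46872]
r7 m[X11→φ5] = [25128, 15624]
r7 m[X2→φ2] = [1, 1]
r7 m[X4→φ0] = [2, 8]
r7 m[X4→φ4] = [10800, 36864]
r8 m[φ0→X14] = [52, 66]
r8 m[φ0→X4] = [10800, 36864]
r8 m[φ1→X14] = [1152, 3888]
r8 m[φ1→X11] = [698, 434]
r8 m[φ2→X11] = [9, 12]
r8 m[φ2→X2] = [101570, 214942]
r8 m[φ3→X11] = [4, 3]
r8 m[φ4→X4] = [2, 8]
r8 m[φ5→X11] = [7, 9]
r8 m[X14→φ0] = [1152, 3888]
r8 m[X14→φ1] = [52, 66]
r8 m[X11→φ1] = [252, 324]
r8 m[X11→φ2] = [19544, 11718]
r8 m[X11→φ3] = [43974, 46872]
r8 m[X11→φ5] = [25128, 15624]
r8 m[X2→φ2] = [1, 1]
r8 m[X4→φ0] = [2, 8]
r8 m[X4→φ4] = [10800, 36864]
fixed point reached at round 8
b[X14] = ⊗ incoming = [59904, 256608]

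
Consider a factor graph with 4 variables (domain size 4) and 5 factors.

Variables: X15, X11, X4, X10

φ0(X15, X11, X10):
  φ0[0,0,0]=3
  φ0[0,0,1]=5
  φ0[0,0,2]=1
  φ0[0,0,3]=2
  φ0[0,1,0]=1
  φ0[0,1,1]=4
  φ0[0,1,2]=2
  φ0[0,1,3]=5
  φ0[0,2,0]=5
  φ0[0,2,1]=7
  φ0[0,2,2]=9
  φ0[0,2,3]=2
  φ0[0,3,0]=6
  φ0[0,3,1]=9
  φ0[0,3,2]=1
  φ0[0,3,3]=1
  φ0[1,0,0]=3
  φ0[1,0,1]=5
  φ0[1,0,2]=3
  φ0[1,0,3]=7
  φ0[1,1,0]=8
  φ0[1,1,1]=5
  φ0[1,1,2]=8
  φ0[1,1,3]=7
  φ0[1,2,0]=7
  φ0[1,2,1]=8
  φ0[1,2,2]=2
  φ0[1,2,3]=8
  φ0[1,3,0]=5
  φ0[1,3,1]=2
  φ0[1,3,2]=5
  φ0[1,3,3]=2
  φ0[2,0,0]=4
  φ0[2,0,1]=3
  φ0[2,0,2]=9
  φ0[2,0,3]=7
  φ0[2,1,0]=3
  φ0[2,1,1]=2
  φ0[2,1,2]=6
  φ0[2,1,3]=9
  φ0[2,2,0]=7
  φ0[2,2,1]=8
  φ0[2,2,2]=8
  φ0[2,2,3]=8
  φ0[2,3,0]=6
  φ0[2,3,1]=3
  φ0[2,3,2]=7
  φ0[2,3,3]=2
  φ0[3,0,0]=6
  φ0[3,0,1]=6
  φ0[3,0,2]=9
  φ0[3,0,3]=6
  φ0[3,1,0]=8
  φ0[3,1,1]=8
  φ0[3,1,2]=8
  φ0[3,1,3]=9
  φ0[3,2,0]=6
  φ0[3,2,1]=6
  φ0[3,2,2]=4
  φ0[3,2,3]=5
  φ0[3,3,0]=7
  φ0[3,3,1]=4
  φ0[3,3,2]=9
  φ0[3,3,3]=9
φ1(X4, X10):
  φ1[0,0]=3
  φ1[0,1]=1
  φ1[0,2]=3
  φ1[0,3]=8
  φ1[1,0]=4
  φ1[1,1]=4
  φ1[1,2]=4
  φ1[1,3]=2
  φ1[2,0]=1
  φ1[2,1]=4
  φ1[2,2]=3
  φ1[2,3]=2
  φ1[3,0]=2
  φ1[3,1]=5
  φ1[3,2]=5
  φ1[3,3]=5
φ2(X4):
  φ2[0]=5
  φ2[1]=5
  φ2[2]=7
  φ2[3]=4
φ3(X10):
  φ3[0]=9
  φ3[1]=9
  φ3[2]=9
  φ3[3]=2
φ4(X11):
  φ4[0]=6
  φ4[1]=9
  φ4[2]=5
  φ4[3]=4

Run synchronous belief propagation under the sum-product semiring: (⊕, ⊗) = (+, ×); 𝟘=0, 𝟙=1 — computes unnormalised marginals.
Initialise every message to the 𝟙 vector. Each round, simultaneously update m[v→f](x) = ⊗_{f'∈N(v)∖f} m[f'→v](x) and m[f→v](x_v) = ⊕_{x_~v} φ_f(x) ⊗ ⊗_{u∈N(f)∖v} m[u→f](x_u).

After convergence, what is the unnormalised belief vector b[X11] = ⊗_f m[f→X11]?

b[X11] = [230562, 386451, 249495, 160104]

init: all messages = 𝟙 over 4 values
r1 m[φ0→X15] = [63, 85, 92, 110]
r1 m[φ0→X11] = [79, 93, 100, 78]
r1 m[φ0→X10] = [85, 85, 91, 89]
r1 m[φ1→X4] = [15, 14, 10, 17]
r1 m[φ1→X10] = [10, 14, 15, 17]
r1 m[φ2→X4] = [5, 5, 7, 4]
r1 m[φ3→X10] = [9, 9, 9, 2]
r1 m[φ4→X11] = [6, 9, 5, 4]
r1 m[X15→φ0] = [1, 1, 1, 1]
r1 m[X11→φ0] = [1, 1, 1, 1]
r1 m[X11→φ4] = [1, 1, 1, 1]
r1 m[X4→φ1] = [1, 1, 1, 1]
r1 m[X4→φ2] = [1, 1, 1, 1]
r1 m[X10→φ0] = [1, 1, 1, 1]
r1 m[X10→φ1] = [1, 1, 1, 1]
r1 m[X10→φ3] = [1, 1, 1, 1]
r2 m[φ0→X15] = [63, 85, 92, 110]
r2 m[φ0→X11] = [79, 93, 100, 78]
r2 m[φ0→X10] = [85, 85, 91, 89]
r2 m[φ1→X4] = [15, 14, 10, 17]
r2 m[φ1→X10] = [10, 14, 15, 17]
r2 m[φ2→X4] = [5, 5, 7, 4]
r2 m[φ3→X10] = [9, 9, 9, 2]
r2 m[φ4→X11] = [6, 9, 5, 4]
r2 m[X15→φ0] = [1, 1, 1, 1]
r2 m[X11→φ0] = [6, 9, 5, 4]
r2 m[X11→φ4] = [79, 93, 100, 78]
r2 m[X4→φ1] = [5, 5, 7, 4]
r2 m[X4→φ2] = [15, 14, 10, 17]
r2 m[X10→φ0] = [90, 126, 135, 34]
r2 m[X10→φ1] = [765, 765, 819, 178]
r2 m[X10→φ3] = [850, 1190, 1365, 1513]
r3 m[φ0→X15] = [36371, 49950, 50562, 64966]
r3 m[φ0→X11] = [7552, 8454, 9791, 7874]
r3 m[φ0→X10] = [497, 502, 551, 573]
r3 m[φ1→X4] = [6941, 9752, 6638, 10340]
r3 m[φ1→X10] = [50, 73, 76, 84]
r3 m[φ2→X4] = [5, 5, 7, 4]
r3 m[φ3→X10] = [9, 9, 9, 2]
r3 m[φ4→X11] = [6, 9, 5, 4]
r3 m[X15→φ0] = [1, 1, 1, 1]
r3 m[X11→φ0] = [6, 9, 5, 4]
r3 m[X11→φ4] = [79, 93, 100, 78]
r3 m[X4→φ1] = [5, 5, 7, 4]
r3 m[X4→φ2] = [15, 14, 10, 17]
r3 m[X10→φ0] = [90, 126, 135, 34]
r3 m[X10→φ1] = [765, 765, 819, 178]
r3 m[X10→φ3] = [850, 1190, 1365, 1513]
r4 m[φ0→X15] = [36371, 49950, 50562, 64966]
r4 m[φ0→X11] = [7552, 8454, 9791, 7874]
r4 m[φ0→X10] = [497, 502, 551, 573]
r4 m[φ1→X4] = [6941, 9752, 6638, 10340]
r4 m[φ1→X10] = [50, 73, 76, 84]
r4 m[φ2→X4] = [5, 5, 7, 4]
r4 m[φ3→X10] = [9, 9, 9, 2]
r4 m[φ4→X11] = [6, 9, 5, 4]
r4 m[X15→φ0] = [1, 1, 1, 1]
r4 m[X11→φ0] = [6, 9, 5, 4]
r4 m[X11→φ4] = [7552, 8454, 9791, 7874]
r4 m[X4→φ1] = [5, 5, 7, 4]
r4 m[X4→φ2] = [6941, 9752, 6638, 10340]
r4 m[X10→φ0] = [450, 657, 684, 168]
r4 m[X10→φ1] = [4473, 4518, 4959, 1146]
r4 m[X10→φ3] = [24850, 36646, 41876, 48132]
r5 m[φ0→X15] = [186069, 253845, 256428, 330270]
r5 m[φ0→X11] = [38427, 42939, 49899, 40026]
r5 m[φ0→X10] = [497, 502, 551, 573]
r5 m[φ1→X4] = [41982, 58092, 39714, 62061]
r5 m[φ1→X10] = [50, 73, 76, 84]
r5 m[φ2→X4] = [5, 5, 7, 4]
r5 m[φ3→X10] = [9, 9, 9, 2]
r5 m[φ4→X11] = [6, 9, 5, 4]
r5 m[X15→φ0] = [1, 1, 1, 1]
r5 m[X11→φ0] = [6, 9, 5, 4]
r5 m[X11→φ4] = [7552, 8454, 9791, 7874]
r5 m[X4→φ1] = [5, 5, 7, 4]
r5 m[X4→φ2] = [6941, 9752, 6638, 10340]
r5 m[X10→φ0] = [450, 657, 684, 168]
r5 m[X10→φ1] = [4473, 4518, 4959, 1146]
r5 m[X10→φ3] = [24850, 36646, 41876, 48132]
r6 m[φ0→X15] = [186069, 253845, 256428, 330270]
r6 m[φ0→X11] = [38427, 42939, 49899, 40026]
r6 m[φ0→X10] = [497, 502, 551, 573]
r6 m[φ1→X4] = [41982, 58092, 39714, 62061]
r6 m[φ1→X10] = [50, 73, 76, 84]
r6 m[φ2→X4] = [5, 5, 7, 4]
r6 m[φ3→X10] = [9, 9, 9, 2]
r6 m[φ4→X11] = [6, 9, 5, 4]
r6 m[X15→φ0] = [1, 1, 1, 1]
r6 m[X11→φ0] = [6, 9, 5, 4]
r6 m[X11→φ4] = [38427, 42939, 49899, 40026]
r6 m[X4→φ1] = [5, 5, 7, 4]
r6 m[X4→φ2] = [41982, 58092, 39714, 62061]
r6 m[X10→φ0] = [450, 657, 684, 168]
r6 m[X10→φ1] = [4473, 4518, 4959, 1146]
r6 m[X10→φ3] = [24850, 36646, 41876, 48132]
r7 m[φ0→X15] = [186069, 253845, 256428, 330270]
r7 m[φ0→X11] = [38427, 42939, 49899, 40026]
r7 m[φ0→X10] = [497, 502, 551, 573]
r7 m[φ1→X4] = [41982, 58092, 39714, 62061]
r7 m[φ1→X10] = [50, 73, 76, 84]
r7 m[φ2→X4] = [5, 5, 7, 4]
r7 m[φ3→X10] = [9, 9, 9, 2]
r7 m[φ4→X11] = [6, 9, 5, 4]
r7 m[X15→φ0] = [1, 1, 1, 1]
r7 m[X11→φ0] = [6, 9, 5, 4]
r7 m[X11→φ4] = [38427, 42939, 49899, 40026]
r7 m[X4→φ1] = [5, 5, 7, 4]
r7 m[X4→φ2] = [41982, 58092, 39714, 62061]
r7 m[X10→φ0] = [450, 657, 684, 168]
r7 m[X10→φ1] = [4473, 4518, 4959, 1146]
r7 m[X10→φ3] = [24850, 36646, 41876, 48132]
fixed point reached at round 7
b[X11] = ⊗ incoming = [230562, 386451, 249495, 160104]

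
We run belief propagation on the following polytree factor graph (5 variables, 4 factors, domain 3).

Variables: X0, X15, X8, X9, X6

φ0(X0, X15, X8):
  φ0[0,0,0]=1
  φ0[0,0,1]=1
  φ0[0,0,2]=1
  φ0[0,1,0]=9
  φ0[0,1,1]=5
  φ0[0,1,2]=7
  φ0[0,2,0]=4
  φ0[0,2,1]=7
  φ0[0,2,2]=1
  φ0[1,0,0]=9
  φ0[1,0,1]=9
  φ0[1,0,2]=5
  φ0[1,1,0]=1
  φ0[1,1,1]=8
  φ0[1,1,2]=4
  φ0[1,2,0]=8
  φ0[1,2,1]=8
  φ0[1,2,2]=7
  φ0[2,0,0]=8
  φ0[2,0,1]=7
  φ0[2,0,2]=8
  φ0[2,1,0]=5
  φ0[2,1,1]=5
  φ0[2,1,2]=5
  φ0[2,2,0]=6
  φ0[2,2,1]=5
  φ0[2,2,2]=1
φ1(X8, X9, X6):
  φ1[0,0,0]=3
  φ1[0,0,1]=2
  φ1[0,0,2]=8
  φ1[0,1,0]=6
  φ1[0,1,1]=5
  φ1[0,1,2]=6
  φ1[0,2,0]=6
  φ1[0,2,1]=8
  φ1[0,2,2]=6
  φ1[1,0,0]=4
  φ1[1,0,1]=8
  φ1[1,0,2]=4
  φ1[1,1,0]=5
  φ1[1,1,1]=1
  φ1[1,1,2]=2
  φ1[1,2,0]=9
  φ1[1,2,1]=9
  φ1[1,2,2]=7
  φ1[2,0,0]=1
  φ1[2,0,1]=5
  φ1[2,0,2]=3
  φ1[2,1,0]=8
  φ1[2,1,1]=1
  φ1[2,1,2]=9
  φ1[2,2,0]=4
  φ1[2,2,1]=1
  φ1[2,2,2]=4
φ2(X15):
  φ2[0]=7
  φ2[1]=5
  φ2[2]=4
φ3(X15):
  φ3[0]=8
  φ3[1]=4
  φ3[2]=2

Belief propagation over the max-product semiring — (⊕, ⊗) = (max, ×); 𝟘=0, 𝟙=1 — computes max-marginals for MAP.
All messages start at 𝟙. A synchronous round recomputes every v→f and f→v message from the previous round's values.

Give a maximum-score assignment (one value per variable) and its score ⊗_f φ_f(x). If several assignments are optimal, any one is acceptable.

assignment: (X0=1, X15=0, X8=1, X9=2, X6=0); score = 4536

init: all messages = 𝟙 over 3 values
r1 m[φ0→X0] = [9, 9, 8]
r1 m[φ0→X15] = [9, 9, 8]
r1 m[φ0→X8] = [9, 9, 8]
r1 m[φ1→X8] = [8, 9, 9]
r1 m[φ1→X9] = [8, 9, 9]
r1 m[φ1→X6] = [9, 9, 9]
r1 m[φ2→X15] = [7, 5, 4]
r1 m[φ3→X15] = [8, 4, 2]
r1 m[X0→φ0] = [1, 1, 1]
r1 m[X15→φ0] = [1, 1, 1]
r1 m[X15→φ2] = [1, 1, 1]
r1 m[X15→φ3] = [1, 1, 1]
r1 m[X8→φ0] = [1, 1, 1]
r1 m[X8→φ1] = [1, 1, 1]
r1 m[X9→φ1] = [1, 1, 1]
r1 m[X6→φ1] = [1, 1, 1]
r2 m[φ0→X0] = [9, 9, 8]
r2 m[φ0→X15] = [9, 9, 8]
r2 m[φ0→X8] = [9, 9, 8]
r2 m[φ1→X8] = [8, 9, 9]
r2 m[φ1→X9] = [8, 9, 9]
r2 m[φ1→X6] = [9, 9, 9]
r2 m[φ2→X15] = [7, 5, 4]
r2 m[φ3→X15] = [8, 4, 2]
r2 m[X0→φ0] = [1, 1, 1]
r2 m[X15→φ0] = [56, 20, 8]
r2 m[X15→φ2] = [72, 36, 16]
r2 m[X15→φ3] = [63, 45, 32]
r2 m[X8→φ0] = [8, 9, 9]
r2 m[X8→φ1] = [9, 9, 8]
r2 m[X9→φ1] = [1, 1, 1]
r2 m[X6→φ1] = [1, 1, 1]
r3 m[φ0→X0] = [1440, 4536, 4032]
r3 m[φ0→X15] = [81, 72, 72]
r3 m[φ0→X8] = [504, 504, 448]
r3 m[φ1→X8] = [8, 9, 9]
r3 m[φ1→X9] = [72, 72, 81]
r3 m[φ1→X6] = [81, 81, 72]
r3 m[φ2→X15] = [7, 5, 4]
r3 m[φ3→X15] = [8, 4, 2]
r3 m[X0→φ0] = [1, 1, 1]
r3 m[X15→φ0] = [56, 20, 8]
r3 m[X15→φ2] = [72, 36, 16]
r3 m[X15→φ3] = [63, 45, 32]
r3 m[X8→φ0] = [8, 9, 9]
r3 m[X8→φ1] = [9, 9, 8]
r3 m[X9→φ1] = [1, 1, 1]
r3 m[X6→φ1] = [1, 1, 1]
r4 m[φ0→X0] = [1440, 4536, 4032]
r4 m[φ0→X15] = [81, 72, 72]
r4 m[φ0→X8] = [504, 504, 448]
r4 m[φ1→X8] = [8, 9, 9]
r4 m[φ1→X9] = [72, 72, 81]
r4 m[φ1→X6] = [81, 81, 72]
r4 m[φ2→X15] = [7, 5, 4]
r4 m[φ3→X15] = [8, 4, 2]
r4 m[X0→φ0] = [1, 1, 1]
r4 m[X15→φ0] = [56, 20, 8]
r4 m[X15→φ2] = [648, 288, 144]
r4 m[X15→φ3] = [567, 360, 288]
r4 m[X8→φ0] = [8, 9, 9]
r4 m[X8→φ1] = [504, 504, 448]
r4 m[X9→φ1] = [1, 1, 1]
r4 m[X6→φ1] = [1, 1, 1]
r5 m[φ0→X0] = [1440, 4536, 4032]
r5 m[φ0→X15] = [81, 72, 72]
r5 m[φ0→X8] = [504, 504, 448]
r5 m[φ1→X8] = [8, 9, 9]
r5 m[φ1→X9] = [4032, 4032, 4536]
r5 m[φ1→X6] = [4536, 4536, 4032]
r5 m[φ2→X15] = [7, 5, 4]
r5 m[φ3→X15] = [8, 4, 2]
r5 m[X0→φ0] = [1, 1, 1]
r5 m[X15→φ0] = [56, 20, 8]
r5 m[X15→φ2] = [648, 288, 144]
r5 m[X15→φ3] = [567, 360, 288]
r5 m[X8→φ0] = [8, 9, 9]
r5 m[X8→φ1] = [504, 504, 448]
r5 m[X9→φ1] = [1, 1, 1]
r5 m[X6→φ1] = [1, 1, 1]
r6 m[φ0→X0] = [1440, 4536, 4032]
r6 m[φ0→X15] = [81, 72, 72]
r6 m[φ0→X8] = [504, 504, 448]
r6 m[φ1→X8] = [8, 9, 9]
r6 m[φ1→X9] = [4032, 4032, 4536]
r6 m[φ1→X6] = [4536, 4536, 4032]
r6 m[φ2→X15] = [7, 5, 4]
r6 m[φ3→X15] = [8, 4, 2]
r6 m[X0→φ0] = [1, 1, 1]
r6 m[X15→φ0] = [56, 20, 8]
r6 m[X15→φ2] = [648, 288, 144]
r6 m[X15→φ3] = [567, 360, 288]
r6 m[X8→φ0] = [8, 9, 9]
r6 m[X8→φ1] = [504, 504, 448]
r6 m[X9→φ1] = [1, 1, 1]
r6 m[X6→φ1] = [1, 1, 1]
fixed point reached at round 6
traceback from X0: (X0=1, X15=0, X8=1, X9=2, X6=0), score=4536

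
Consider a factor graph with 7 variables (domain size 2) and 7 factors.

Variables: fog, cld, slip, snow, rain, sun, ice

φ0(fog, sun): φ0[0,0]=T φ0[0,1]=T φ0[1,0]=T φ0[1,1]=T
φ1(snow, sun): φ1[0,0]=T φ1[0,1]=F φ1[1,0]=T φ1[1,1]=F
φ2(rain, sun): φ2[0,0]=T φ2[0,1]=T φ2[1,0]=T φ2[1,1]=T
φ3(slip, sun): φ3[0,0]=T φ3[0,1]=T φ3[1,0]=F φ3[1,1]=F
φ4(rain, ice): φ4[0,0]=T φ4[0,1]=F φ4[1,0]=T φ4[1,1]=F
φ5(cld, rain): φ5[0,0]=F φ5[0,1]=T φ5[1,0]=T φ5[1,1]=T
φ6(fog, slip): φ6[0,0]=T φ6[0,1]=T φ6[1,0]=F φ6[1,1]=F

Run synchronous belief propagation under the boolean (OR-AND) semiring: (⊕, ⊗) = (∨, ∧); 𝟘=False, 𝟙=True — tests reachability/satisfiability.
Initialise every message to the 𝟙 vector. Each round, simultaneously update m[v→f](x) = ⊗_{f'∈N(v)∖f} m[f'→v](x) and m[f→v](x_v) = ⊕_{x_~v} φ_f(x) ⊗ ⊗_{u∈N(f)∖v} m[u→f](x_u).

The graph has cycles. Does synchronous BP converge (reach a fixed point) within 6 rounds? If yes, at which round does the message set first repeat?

init: all messages = 𝟙 over 2 values
r1 m[φ0→fog] = [T, T]
r1 m[φ0→sun] = [T, T]
r1 m[φ1→snow] = [T, T]
r1 m[φ1→sun] = [T, F]
r1 m[φ2→rain] = [T, T]
r1 m[φ2→sun] = [T, T]
r1 m[φ3→slip] = [T, F]
r1 m[φ3→sun] = [T, T]
r1 m[φ4→rain] = [T, T]
r1 m[φ4→ice] = [T, F]
r1 m[φ5→cld] = [T, T]
r1 m[φ5→rain] = [T, T]
r1 m[φ6→fog] = [T, F]
r1 m[φ6→slip] = [T, T]
r1 m[fog→φ0] = [T, T]
r1 m[fog→φ6] = [T, T]
r1 m[cld→φ5] = [T, T]
r1 m[slip→φ3] = [T, T]
r1 m[slip→φ6] = [T, T]
r1 m[snow→φ1] = [T, T]
r1 m[rain→φ2] = [T, T]
r1 m[rain→φ4] = [T, T]
r1 m[rain→φ5] = [T, T]
r1 m[sun→φ0] = [T, T]
r1 m[sun→φ1] = [T, T]
r1 m[sun→φ2] = [T, T]
r1 m[sun→φ3] = [T, T]
r1 m[ice→φ4] = [T, T]
r2 m[φ0→fog] = [T, T]
r2 m[φ0→sun] = [T, T]
r2 m[φ1→snow] = [T, T]
r2 m[φ1→sun] = [T, F]
r2 m[φ2→rain] = [T, T]
r2 m[φ2→sun] = [T, T]
r2 m[φ3→slip] = [T, F]
r2 m[φ3→sun] = [T, T]
r2 m[φ4→rain] = [T, T]
r2 m[φ4→ice] = [T, F]
r2 m[φ5→cld] = [T, T]
r2 m[φ5→rain] = [T, T]
r2 m[φ6→fog] = [T, F]
r2 m[φ6→slip] = [T, T]
r2 m[fog→φ0] = [T, F]
r2 m[fog→φ6] = [T, T]
r2 m[cld→φ5] = [T, T]
r2 m[slip→φ3] = [T, T]
r2 m[slip→φ6] = [T, F]
r2 m[snow→φ1] = [T, T]
r2 m[rain→φ2] = [T, T]
r2 m[rain→φ4] = [T, T]
r2 m[rain→φ5] = [T, T]
r2 m[sun→φ0] = [T, F]
r2 m[sun→φ1] = [T, T]
r2 m[sun→φ2] = [T, F]
r2 m[sun→φ3] = [T, F]
r2 m[ice→φ4] = [T, T]
r3 m[φ0→fog] = [T, T]
r3 m[φ0→sun] = [T, T]
r3 m[φ1→snow] = [T, T]
r3 m[φ1→sun] = [T, F]
r3 m[φ2→rain] = [T, T]
r3 m[φ2→sun] = [T, T]
r3 m[φ3→slip] = [T, F]
r3 m[φ3→sun] = [T, T]
r3 m[φ4→rain] = [T, T]
r3 m[φ4→ice] = [T, F]
r3 m[φ5→cld] = [T, T]
r3 m[φ5→rain] = [T, T]
r3 m[φ6→fog] = [T, F]
r3 m[φ6→slip] = [T, T]
r3 m[fog→φ0] = [T, F]
r3 m[fog→φ6] = [T, T]
r3 m[cld→φ5] = [T, T]
r3 m[slip→φ3] = [T, T]
r3 m[slip→φ6] = [T, F]
r3 m[snow→φ1] = [T, T]
r3 m[rain→φ2] = [T, T]
r3 m[rain→φ4] = [T, T]
r3 m[rain→φ5] = [T, T]
r3 m[sun→φ0] = [T, F]
r3 m[sun→φ1] = [T, T]
r3 m[sun→φ2] = [T, F]
r3 m[sun→φ3] = [T, F]
r3 m[ice→φ4] = [T, T]
fixed point reached at round 3
messages reach a fixed point at round 3

CONVERGED at round 3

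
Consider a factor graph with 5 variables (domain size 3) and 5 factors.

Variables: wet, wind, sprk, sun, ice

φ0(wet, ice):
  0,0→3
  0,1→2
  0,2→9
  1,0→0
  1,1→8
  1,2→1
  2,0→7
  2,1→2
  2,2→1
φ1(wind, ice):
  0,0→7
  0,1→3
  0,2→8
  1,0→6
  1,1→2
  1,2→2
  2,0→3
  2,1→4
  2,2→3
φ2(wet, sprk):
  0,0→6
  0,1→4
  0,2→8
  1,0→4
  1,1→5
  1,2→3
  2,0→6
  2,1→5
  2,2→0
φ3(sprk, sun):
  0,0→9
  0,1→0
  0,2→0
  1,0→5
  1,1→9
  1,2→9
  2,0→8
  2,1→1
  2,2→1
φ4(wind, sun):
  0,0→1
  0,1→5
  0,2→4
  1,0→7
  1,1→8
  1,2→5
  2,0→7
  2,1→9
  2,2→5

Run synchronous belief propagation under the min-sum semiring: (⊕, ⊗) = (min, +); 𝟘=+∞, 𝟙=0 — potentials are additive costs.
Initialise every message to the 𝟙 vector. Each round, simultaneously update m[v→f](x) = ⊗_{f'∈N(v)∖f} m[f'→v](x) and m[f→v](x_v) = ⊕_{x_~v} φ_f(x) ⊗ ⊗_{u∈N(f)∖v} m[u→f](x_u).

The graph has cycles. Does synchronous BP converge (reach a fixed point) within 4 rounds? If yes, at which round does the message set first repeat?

NOT CONVERGED within 4 rounds

init: all messages = 𝟙 over 3 values
r1 m[φ0→wet] = [2, 0, 1]
r1 m[φ0→ice] = [0, 2, 1]
r1 m[φ1→wind] = [3, 2, 3]
r1 m[φ1→ice] = [3, 2, 2]
r1 m[φ2→wet] = [4, 3, 0]
r1 m[φ2→sprk] = [4, 4, 0]
r1 m[φ3→sprk] = [0, 5, 1]
r1 m[φ3→sun] = [5, 0, 0]
r1 m[φ4→wind] = [1, 5, 5]
r1 m[φ4→sun] = [1, 5, 4]
r1 m[wet→φ0] = [0, 0, 0]
r1 m[wet→φ2] = [0, 0, 0]
r1 m[wind→φ1] = [0, 0, 0]
r1 m[wind→φ4] = [0, 0, 0]
r1 m[sprk→φ2] = [0, 0, 0]
r1 m[sprk→φ3] = [0, 0, 0]
r1 m[sun→φ3] = [0, 0, 0]
r1 m[sun→φ4] = [0, 0, 0]
r1 m[ice→φ0] = [0, 0, 0]
r1 m[ice→φ1] = [0, 0, 0]
r2 m[φ0→wet] = [2, 0, 1]
r2 m[φ0→ice] = [0, 2, 1]
r2 m[φ1→wind] = [3, 2, 3]
r2 m[φ1→ice] = [3, 2, 2]
r2 m[φ2→wet] = [4, 3, 0]
r2 m[φ2→sprk] = [4, 4, 0]
r2 m[φ3→sprk] = [0, 5, 1]
r2 m[φ3→sun] = [5, 0, 0]
r2 m[φ4→wind] = [1, 5, 5]
r2 m[φ4→sun] = [1, 5, 4]
r2 m[wet→φ0] = [4, 3, 0]
r2 m[wet→φ2] = [2, 0, 1]
r2 m[wind→φ1] = [1, 5, 5]
r2 m[wind→φ4] = [3, 2, 3]
r2 m[sprk→φ2] = [0, 5, 1]
r2 m[sprk→φ3] = [4, 4, 0]
r2 m[sun→φ3] = [1, 5, 4]
r2 m[sun→φ4] = [5, 0, 0]
r2 m[ice→φ0] = [3, 2, 2]
r2 m[ice→φ1] = [0, 2, 1]
r3 m[φ0→wet] = [4, 3, 3]
r3 m[φ0→ice] = [3, 2, 1]
r3 m[φ1→wind] = [5, 3, 3]
r3 m[φ1→ice] = [8, 4, 7]
r3 m[φ2→wet] = [6, 4, 1]
r3 m[φ2→sprk] = [4, 5, 1]
r3 m[φ3→sprk] = [4, 6, 5]
r3 m[φ3→sun] = [8, 1, 1]
r3 m[φ4→wind] = [4, 5, 5]
r3 m[φ4→sun] = [4, 8, 7]
r3 m[wet→φ0] = [4, 3, 0]
r3 m[wet→φ2] = [2, 0, 1]
r3 m[wind→φ1] = [1, 5, 5]
r3 m[wind→φ4] = [3, 2, 3]
r3 m[sprk→φ2] = [0, 5, 1]
r3 m[sprk→φ3] = [4, 4, 0]
r3 m[sun→φ3] = [1, 5, 4]
r3 m[sun→φ4] = [5, 0, 0]
r3 m[ice→φ0] = [3, 2, 2]
r3 m[ice→φ1] = [0, 2, 1]
r4 m[φ0→wet] = [4, 3, 3]
r4 m[φ0→ice] = [3, 2, 1]
r4 m[φ1→wind] = [5, 3, 3]
r4 m[φ1→ice] = [8, 4, 7]
r4 m[φ2→wet] = [6, 4, 1]
r4 m[φ2→sprk] = [4, 5, 1]
r4 m[φ3→sprk] = [4, 6, 5]
r4 m[φ3→sun] = [8, 1, 1]
r4 m[φ4→wind] = [4, 5, 5]
r4 m[φ4→sun] = [4, 8, 7]
r4 m[wet→φ0] = [6, 4, 1]
r4 m[wet→φ2] = [4, 3, 3]
r4 m[wind→φ1] = [4, 5, 5]
r4 m[wind→φ4] = [5, 3, 3]
r4 m[sprk→φ2] = [4, 6, 5]
r4 m[sprk→φ3] = [4, 5, 1]
r4 m[sun→φ3] = [4, 8, 7]
r4 m[sun→φ4] = [8, 1, 1]
r4 m[ice→φ0] = [8, 4, 7]
r4 m[ice→φ1] = [3, 2, 1]
no fixed point within 4 rounds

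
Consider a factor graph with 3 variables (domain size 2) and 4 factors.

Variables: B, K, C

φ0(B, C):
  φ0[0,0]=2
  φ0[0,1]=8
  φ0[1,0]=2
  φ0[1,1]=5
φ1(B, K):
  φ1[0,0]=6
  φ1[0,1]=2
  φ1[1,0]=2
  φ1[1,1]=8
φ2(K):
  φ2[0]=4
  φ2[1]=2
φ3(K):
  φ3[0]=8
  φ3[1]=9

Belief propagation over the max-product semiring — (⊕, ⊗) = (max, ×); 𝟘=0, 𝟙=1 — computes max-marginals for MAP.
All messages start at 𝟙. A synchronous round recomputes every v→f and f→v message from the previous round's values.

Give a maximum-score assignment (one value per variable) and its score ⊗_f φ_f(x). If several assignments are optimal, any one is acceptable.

init: all messages = 𝟙 over 2 values
r1 m[φ0→B] = [8, 5]
r1 m[φ0→C] = [2, 8]
r1 m[φ1→B] = [6, 8]
r1 m[φ1→K] = [6, 8]
r1 m[φ2→K] = [4, 2]
r1 m[φ3→K] = [8, 9]
r1 m[B→φ0] = [1, 1]
r1 m[B→φ1] = [1, 1]
r1 m[K→φ1] = [1, 1]
r1 m[K→φ2] = [1, 1]
r1 m[K→φ3] = [1, 1]
r1 m[C→φ0] = [1, 1]
r2 m[φ0→B] = [8, 5]
r2 m[φ0→C] = [2, 8]
r2 m[φ1→B] = [6, 8]
r2 m[φ1→K] = [6, 8]
r2 m[φ2→K] = [4, 2]
r2 m[φ3→K] = [8, 9]
r2 m[B→φ0] = [6, 8]
r2 m[B→φ1] = [8, 5]
r2 m[K→φ1] = [32, 18]
r2 m[K→φ2] = [48, 72]
r2 m[K→φ3] = [24, 16]
r2 m[C→φ0] = [1, 1]
r3 m[φ0→B] = [8, 5]
r3 m[φ0→C] = [16, 48]
r3 m[φ1→B] = [192, 144]
r3 m[φ1→K] = [48, 40]
r3 m[φ2→K] = [4, 2]
r3 m[φ3→K] = [8, 9]
r3 m[B→φ0] = [6, 8]
r3 m[B→φ1] = [8, 5]
r3 m[K→φ1] = [32, 18]
r3 m[K→φ2] = [48, 72]
r3 m[K→φ3] = [24, 16]
r3 m[C→φ0] = [1, 1]
r4 m[φ0→B] = [8, 5]
r4 m[φ0→C] = [16, 48]
r4 m[φ1→B] = [192, 144]
r4 m[φ1→K] = [48, 40]
r4 m[φ2→K] = [4, 2]
r4 m[φ3→K] = [8, 9]
r4 m[B→φ0] = [192, 144]
r4 m[B→φ1] = [8, 5]
r4 m[K→φ1] = [32, 18]
r4 m[K→φ2] = [384, 360]
r4 m[K→φ3] = [192, 80]
r4 m[C→φ0] = [1, 1]
r5 m[φ0→B] = [8, 5]
r5 m[φ0→C] = [384, 1536]
r5 m[φ1→B] = [192, 144]
r5 m[φ1→K] = [48, 40]
r5 m[φ2→K] = [4, 2]
r5 m[φ3→K] = [8, 9]
r5 m[B→φ0] = [192, 144]
r5 m[B→φ1] = [8, 5]
r5 m[K→φ1] = [32, 18]
r5 m[K→φ2] = [384, 360]
r5 m[K→φ3] = [192, 80]
r5 m[C→φ0] = [1, 1]
r6 m[φ0→B] = [8, 5]
r6 m[φ0→C] = [384, 1536]
r6 m[φ1→B] = [192, 144]
r6 m[φ1→K] = [48, 40]
r6 m[φ2→K] = [4, 2]
r6 m[φ3→K] = [8, 9]
r6 m[B→φ0] = [192, 144]
r6 m[B→φ1] = [8, 5]
r6 m[K→φ1] = [32, 18]
r6 m[K→φ2] = [384, 360]
r6 m[K→φ3] = [192, 80]
r6 m[C→φ0] = [1, 1]
fixed point reached at round 6
traceback from B: (B=0, K=0, C=1), score=1536

assignment: (B=0, K=0, C=1); score = 1536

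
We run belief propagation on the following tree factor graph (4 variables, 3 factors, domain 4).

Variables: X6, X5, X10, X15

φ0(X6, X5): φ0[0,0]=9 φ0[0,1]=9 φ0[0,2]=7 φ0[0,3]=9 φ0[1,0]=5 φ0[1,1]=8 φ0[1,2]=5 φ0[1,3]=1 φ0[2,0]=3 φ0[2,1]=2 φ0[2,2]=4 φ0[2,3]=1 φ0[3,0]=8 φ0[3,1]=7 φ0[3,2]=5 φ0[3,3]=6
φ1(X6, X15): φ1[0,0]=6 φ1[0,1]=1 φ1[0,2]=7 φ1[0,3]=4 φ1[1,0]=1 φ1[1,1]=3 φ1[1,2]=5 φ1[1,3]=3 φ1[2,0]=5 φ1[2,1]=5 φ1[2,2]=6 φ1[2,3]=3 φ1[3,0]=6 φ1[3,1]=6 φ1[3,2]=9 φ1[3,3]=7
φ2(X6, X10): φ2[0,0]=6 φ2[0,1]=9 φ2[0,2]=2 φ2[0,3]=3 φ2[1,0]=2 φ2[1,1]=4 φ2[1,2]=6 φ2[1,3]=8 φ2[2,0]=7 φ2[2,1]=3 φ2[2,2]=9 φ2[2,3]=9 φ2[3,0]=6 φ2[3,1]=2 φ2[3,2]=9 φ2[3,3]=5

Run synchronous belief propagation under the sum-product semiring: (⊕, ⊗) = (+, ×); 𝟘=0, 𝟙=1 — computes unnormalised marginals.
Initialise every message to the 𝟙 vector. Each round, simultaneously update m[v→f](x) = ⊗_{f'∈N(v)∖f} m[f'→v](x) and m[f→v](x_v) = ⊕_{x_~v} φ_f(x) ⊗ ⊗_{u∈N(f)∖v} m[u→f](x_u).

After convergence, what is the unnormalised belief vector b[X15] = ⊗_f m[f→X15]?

init: all messages = 𝟙 over 4 values
r1 m[φ0→X6] = [34, 19, 10, 26]
r1 m[φ0→X5] = [25, 26, 21, 17]
r1 m[φ1→X6] = [18, 12, 19, 28]
r1 m[φ1→X15] = [18, 15, 27, 17]
r1 m[φ2→X6] = [20, 20, 28, 22]
r1 m[φ2→X10] = [21, 18, 26, 25]
r1 m[X6→φ0] = [1, 1, 1, 1]
r1 m[X6→φ1] = [1, 1, 1, 1]
r1 m[X6→φ2] = [1, 1, 1, 1]
r1 m[X5→φ0] = [1, 1, 1, 1]
r1 m[X10→φ2] = [1, 1, 1, 1]
r1 m[X15→φ1] = [1, 1, 1, 1]
r2 m[φ0→X6] = [34, 19, 10, 26]
r2 m[φ0→X5] = [25, 26, 21, 17]
r2 m[φ1→X6] = [18, 12, 19, 28]
r2 m[φ1→X15] = [18, 15, 27, 17]
r2 m[φ2→X6] = [20, 20, 28, 22]
r2 m[φ2→X10] = [21, 18, 26, 25]
r2 m[X6→φ0] = [360, 240, 532, 616]
r2 m[X6→φ1] = [680, 380, 280, 572]
r2 m[X6→φ2] = [612, 228, 190, 728]
r2 m[X5→φ0] = [1, 1, 1, 1]
r2 m[X10→φ2] = [1, 1, 1, 1]
r2 m[X15→φ1] = [1, 1, 1, 1]
r3 m[φ0→X6] = [34, 19, 10, 26]
r3 m[φ0→X5] = [10964, 10536, 8928, 7708]
r3 m[φ1→X6] = [18, 12, 19, 28]
r3 m[φ1→X15] = [9292, 6652, 13488, 8704]
r3 m[φ2→X6] = [20, 20, 28, 22]
r3 m[φ2→X10] = [9826, 8446, 10854, 9010]
r3 m[X6→φ0] = [360, 240, 532, 616]
r3 m[X6→φ1] = [680, 380, 280, 572]
r3 m[X6→φ2] = [612, 228, 190, 728]
r3 m[X5→φ0] = [1, 1, 1, 1]
r3 m[X10→φ2] = [1, 1, 1, 1]
r3 m[X15→φ1] = [1, 1, 1, 1]
r4 m[φ0→X6] = [34, 19, 10, 26]
r4 m[φ0→X5] = [10964, 10536, 8928, 7708]
r4 m[φ1→X6] = [18, 12, 19, 28]
r4 m[φ1→X15] = [9292, 6652, 13488, 8704]
r4 m[φ2→X6] = [20, 20, 28, 22]
r4 m[φ2→X10] = [9826, 8446, 10854, 9010]
r4 m[X6→φ0] = [360, 240, 532, 616]
r4 m[X6→φ1] = [680, 380, 280, 572]
r4 m[X6→φ2] = [612, 228, 190, 728]
r4 m[X5→φ0] = [1, 1, 1, 1]
r4 m[X10→φ2] = [1, 1, 1, 1]
r4 m[X15→φ1] = [1, 1, 1, 1]
fixed point reached at round 4
b[X15] = ⊗ incoming = [9292, 6652, 13488, 8704]

b[X15] = [9292, 6652, 13488, 8704]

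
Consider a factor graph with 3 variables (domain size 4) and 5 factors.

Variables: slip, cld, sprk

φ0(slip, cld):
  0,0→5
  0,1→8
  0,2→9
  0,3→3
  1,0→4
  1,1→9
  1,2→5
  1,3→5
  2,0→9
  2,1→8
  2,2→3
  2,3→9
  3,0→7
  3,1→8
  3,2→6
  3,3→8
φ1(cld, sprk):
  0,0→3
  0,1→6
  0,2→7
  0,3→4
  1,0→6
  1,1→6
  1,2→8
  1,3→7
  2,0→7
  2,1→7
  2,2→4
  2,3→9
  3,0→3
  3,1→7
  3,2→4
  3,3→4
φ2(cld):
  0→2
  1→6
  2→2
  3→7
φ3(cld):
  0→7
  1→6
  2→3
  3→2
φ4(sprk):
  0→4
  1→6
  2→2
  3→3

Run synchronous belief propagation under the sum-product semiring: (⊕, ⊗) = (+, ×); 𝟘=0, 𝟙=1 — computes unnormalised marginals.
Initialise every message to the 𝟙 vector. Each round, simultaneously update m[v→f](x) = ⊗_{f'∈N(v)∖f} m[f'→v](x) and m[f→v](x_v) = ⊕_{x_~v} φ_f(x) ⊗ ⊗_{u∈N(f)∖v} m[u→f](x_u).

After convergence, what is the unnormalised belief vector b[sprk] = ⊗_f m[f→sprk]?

b[sprk] = [40776, 75864, 27812, 37074]

init: all messages = 𝟙 over 4 values
r1 m[φ0→slip] = [25, 23, 29, 29]
r1 m[φ0→cld] = [25, 33, 23, 25]
r1 m[φ1→cld] = [20, 27, 27, 18]
r1 m[φ1→sprk] = [19, 26, 23, 24]
r1 m[φ2→cld] = [2, 6, 2, 7]
r1 m[φ3→cld] = [7, 6, 3, 2]
r1 m[φ4→sprk] = [4, 6, 2, 3]
r1 m[slip→φ0] = [1, 1, 1, 1]
r1 m[cld→φ0] = [1, 1, 1, 1]
r1 m[cld→φ1] = [1, 1, 1, 1]
r1 m[cld→φ2] = [1, 1, 1, 1]
r1 m[cld→φ3] = [1, 1, 1, 1]
r1 m[sprk→φ1] = [1, 1, 1, 1]
r1 m[sprk→φ4] = [1, 1, 1, 1]
r2 m[φ0→slip] = [25, 23, 29, 29]
r2 m[φ0→cld] = [25, 33, 23, 25]
r2 m[φ1→cld] = [20, 27, 27, 18]
r2 m[φ1→sprk] = [19, 26, 23, 24]
r2 m[φ2→cld] = [2, 6, 2, 7]
r2 m[φ3→cld] = [7, 6, 3, 2]
r2 m[φ4→sprk] = [4, 6, 2, 3]
r2 m[slip→φ0] = [1, 1, 1, 1]
r2 m[cld→φ0] = [280, 972, 162, 252]
r2 m[cld→φ1] = [350, 1188, 138, 350]
r2 m[cld→φ2] = [3500, 5346, 1863, 900]
r2 m[cld→φ3] = [1000, 5346, 1242, 3150]
r2 m[sprk→φ1] = [4, 6, 2, 3]
r2 m[sprk→φ4] = [19, 26, 23, 24]
r3 m[φ0→slip] = [11390, 11938, 13050, 12724]
r3 m[φ0→cld] = [25, 33, 23, 25]
r3 m[φ1→cld] = [74, 97, 105, 74]
r3 m[φ1→sprk] = [10194, 12644, 13906, 12358]
r3 m[φ2→cld] = [2, 6, 2, 7]
r3 m[φ3→cld] = [7, 6, 3, 2]
r3 m[φ4→sprk] = [4, 6, 2, 3]
r3 m[slip→φ0] = [1, 1, 1, 1]
r3 m[cld→φ0] = [280, 972, 162, 252]
r3 m[cld→φ1] = [350, 1188, 138, 350]
r3 m[cld→φ2] = [3500, 5346, 1863, 900]
r3 m[cld→φ3] = [1000, 5346, 1242, 3150]
r3 m[sprk→φ1] = [4, 6, 2, 3]
r3 m[sprk→φ4] = [19, 26, 23, 24]
r4 m[φ0→slip] = [11390, 11938, 13050, 12724]
r4 m[φ0→cld] = [25, 33, 23, 25]
r4 m[φ1→cld] = [74, 97, 105, 74]
r4 m[φ1→sprk] = [10194, 12644, 13906, 12358]
r4 m[φ2→cld] = [2, 6, 2, 7]
r4 m[φ3→cld] = [7, 6, 3, 2]
r4 m[φ4→sprk] = [4, 6, 2, 3]
r4 m[slip→φ0] = [1, 1, 1, 1]
r4 m[cld→φ0] = [1036, 3492, 630, 1036]
r4 m[cld→φ1] = [350, 1188, 138, 350]
r4 m[cld→φ2] = [12950, 19206, 7245, 3700]
r4 m[cld→φ3] = [3700, 19206, 4830, 12950]
r4 m[sprk→φ1] = [4, 6, 2, 3]
r4 m[sprk→φ4] = [10194, 12644, 13906, 12358]
r5 m[φ0→slip] = [41894, 43902, 48474, 47256]
r5 m[φ0→cld] = [25, 33, 23, 25]
r5 m[φ1→cld] = [74, 97, 105, 74]
r5 m[φ1→sprk] = [10194, 12644, 13906, 12358]
r5 m[φ2→cld] = [2, 6, 2, 7]
r5 m[φ3→cld] = [7, 6, 3, 2]
r5 m[φ4→sprk] = [4, 6, 2, 3]
r5 m[slip→φ0] = [1, 1, 1, 1]
r5 m[cld→φ0] = [1036, 3492, 630, 1036]
r5 m[cld→φ1] = [350, 1188, 138, 350]
r5 m[cld→φ2] = [12950, 19206, 7245, 3700]
r5 m[cld→φ3] = [3700, 19206, 4830, 12950]
r5 m[sprk→φ1] = [4, 6, 2, 3]
r5 m[sprk→φ4] = [10194, 12644, 13906, 12358]
r6 m[φ0→slip] = [41894, 43902, 48474, 47256]
r6 m[φ0→cld] = [25, 33, 23, 25]
r6 m[φ1→cld] = [74, 97, 105, 74]
r6 m[φ1→sprk] = [10194, 12644, 13906, 12358]
r6 m[φ2→cld] = [2, 6, 2, 7]
r6 m[φ3→cld] = [7, 6, 3, 2]
r6 m[φ4→sprk] = [4, 6, 2, 3]
r6 m[slip→φ0] = [1, 1, 1, 1]
r6 m[cld→φ0] = [1036, 3492, 630, 1036]
r6 m[cld→φ1] = [350, 1188, 138, 350]
r6 m[cld→φ2] = [12950, 19206, 7245, 3700]
r6 m[cld→φ3] = [3700, 19206, 4830, 12950]
r6 m[sprk→φ1] = [4, 6, 2, 3]
r6 m[sprk→φ4] = [10194, 12644, 13906, 12358]
fixed point reached at round 6
b[sprk] = ⊗ incoming = [40776, 75864, 27812, 37074]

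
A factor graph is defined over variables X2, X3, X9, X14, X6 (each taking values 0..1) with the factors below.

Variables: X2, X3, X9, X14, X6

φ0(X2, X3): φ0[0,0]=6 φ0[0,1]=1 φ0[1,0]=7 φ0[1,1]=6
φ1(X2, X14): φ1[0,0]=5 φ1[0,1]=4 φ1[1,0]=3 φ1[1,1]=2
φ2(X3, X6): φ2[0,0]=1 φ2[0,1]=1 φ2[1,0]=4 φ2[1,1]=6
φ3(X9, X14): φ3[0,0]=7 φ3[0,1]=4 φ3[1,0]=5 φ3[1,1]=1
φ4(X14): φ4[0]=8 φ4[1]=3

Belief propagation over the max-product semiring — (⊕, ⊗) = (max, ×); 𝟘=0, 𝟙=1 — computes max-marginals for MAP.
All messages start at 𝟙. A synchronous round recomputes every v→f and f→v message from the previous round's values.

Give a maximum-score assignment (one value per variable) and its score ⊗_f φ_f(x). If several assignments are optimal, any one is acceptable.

assignment: (X2=1, X3=1, X9=0, X14=0, X6=1); score = 6048

init: all messages = 𝟙 over 2 values
r1 m[φ0→X2] = [6, 7]
r1 m[φ0→X3] = [7, 6]
r1 m[φ1→X2] = [5, 3]
r1 m[φ1→X14] = [5, 4]
r1 m[φ2→X3] = [1, 6]
r1 m[φ2→X6] = [4, 6]
r1 m[φ3→X9] = [7, 5]
r1 m[φ3→X14] = [7, 4]
r1 m[φ4→X14] = [8, 3]
r1 m[X2→φ0] = [1, 1]
r1 m[X2→φ1] = [1, 1]
r1 m[X3→φ0] = [1, 1]
r1 m[X3→φ2] = [1, 1]
r1 m[X9→φ3] = [1, 1]
r1 m[X14→φ1] = [1, 1]
r1 m[X14→φ3] = [1, 1]
r1 m[X14→φ4] = [1, 1]
r1 m[X6→φ2] = [1, 1]
r2 m[φ0→X2] = [6, 7]
r2 m[φ0→X3] = [7, 6]
r2 m[φ1→X2] = [5, 3]
r2 m[φ1→X14] = [5, 4]
r2 m[φ2→X3] = [1, 6]
r2 m[φ2→X6] = [4, 6]
r2 m[φ3→X9] = [7, 5]
r2 m[φ3→X14] = [7, 4]
r2 m[φ4→X14] = [8, 3]
r2 m[X2→φ0] = [5, 3]
r2 m[X2→φ1] = [6, 7]
r2 m[X3→φ0] = [1, 6]
r2 m[X3→φ2] = [7, 6]
r2 m[X9→φ3] = [1, 1]
r2 m[X14→φ1] = [56, 12]
r2 m[X14→φ3] = [40, 12]
r2 m[X14→φ4] = [35, 16]
r2 m[X6→φ2] = [1, 1]
r3 m[φ0→X2] = [6, 36]
r3 m[φ0→X3] = [30, 18]
r3 m[φ1→X2] = [280, 168]
r3 m[φ1→X14] = [30, 24]
r3 m[φ2→X3] = [1, 6]
r3 m[φ2→X6] = [24, 36]
r3 m[φ3→X9] = [280, 200]
r3 m[φ3→X14] = [7, 4]
r3 m[φ4→X14] = [8, 3]
r3 m[X2→φ0] = [5, 3]
r3 m[X2→φ1] = [6, 7]
r3 m[X3→φ0] = [1, 6]
r3 m[X3→φ2] = [7, 6]
r3 m[X9→φ3] = [1, 1]
r3 m[X14→φ1] = [56, 12]
r3 m[X14→φ3] = [40, 12]
r3 m[X14→φ4] = [35, 16]
r3 m[X6→φ2] = [1, 1]
r4 m[φ0→X2] = [6, 36]
r4 m[φ0→X3] = [30, 18]
r4 m[φ1→X2] = [280, 168]
r4 m[φ1→X14] = [30, 24]
r4 m[φ2→X3] = [1, 6]
r4 m[φ2→X6] = [24, 36]
r4 m[φ3→X9] = [280, 200]
r4 m[φ3→X14] = [7, 4]
r4 m[φ4→X14] = [8, 3]
r4 m[X2→φ0] = [280, 168]
r4 m[X2→φ1] = [6, 36]
r4 m[X3→φ0] = [1, 6]
r4 m[X3→φ2] = [30, 18]
r4 m[X9→φ3] = [1, 1]
r4 m[X14→φ1] = [56, 12]
r4 m[X14→φ3] = [240, 72]
r4 m[X14→φ4] = [210, 96]
r4 m[X6→φ2] = [1, 1]
r5 m[φ0→X2] = [6, 36]
r5 m[φ0→X3] = [1680, 1008]
r5 m[φ1→X2] = [280, 168]
r5 m[φ1→X14] = [108, 72]
r5 m[φ2→X3] = [1, 6]
r5 m[φ2→X6] = [72, 108]
r5 m[φ3→X9] = [1680, 1200]
r5 m[φ3→X14] = [7, 4]
r5 m[φ4→X14] = [8, 3]
r5 m[X2→φ0] = [280, 168]
r5 m[X2→φ1] = [6, 36]
r5 m[X3→φ0] = [1, 6]
r5 m[X3→φ2] = [30, 18]
r5 m[X9→φ3] = [1, 1]
r5 m[X14→φ1] = [56, 12]
r5 m[X14→φ3] = [240, 72]
r5 m[X14→φ4] = [210, 96]
r5 m[X6→φ2] = [1, 1]
r6 m[φ0→X2] = [6, 36]
r6 m[φ0→X3] = [1680, 1008]
r6 m[φ1→X2] = [280, 168]
r6 m[φ1→X14] = [108, 72]
r6 m[φ2→X3] = [1, 6]
r6 m[φ2→X6] = [72, 108]
r6 m[φ3→X9] = [1680, 1200]
r6 m[φ3→X14] = [7, 4]
r6 m[φ4→X14] = [8, 3]
r6 m[X2→φ0] = [280, 168]
r6 m[X2→φ1] = [6, 36]
r6 m[X3→φ0] = [1, 6]
r6 m[X3→φ2] = [1680, 1008]
r6 m[X9→φ3] = [1, 1]
r6 m[X14→φ1] = [56, 12]
r6 m[X14→φ3] = [864, 216]
r6 m[X14→φ4] = [756, 288]
r6 m[X6→φ2] = [1, 1]
r7 m[φ0→X2] = [6, 36]
r7 m[φ0→X3] = [1680, 1008]
r7 m[φ1→X2] = [280, 168]
r7 m[φ1→X14] = [108, 72]
r7 m[φ2→X3] = [1, 6]
r7 m[φ2→X6] = [4032, 6048]
r7 m[φ3→X9] = [6048, 4320]
r7 m[φ3→X14] = [7, 4]
r7 m[φ4→X14] = [8, 3]
r7 m[X2→φ0] = [280, 168]
r7 m[X2→φ1] = [6, 36]
r7 m[X3→φ0] = [1, 6]
r7 m[X3→φ2] = [1680, 1008]
r7 m[X9→φ3] = [1, 1]
r7 m[X14→φ1] = [56, 12]
r7 m[X14→φ3] = [864, 216]
r7 m[X14→φ4] = [756, 288]
r7 m[X6→φ2] = [1, 1]
r8 m[φ0→X2] = [6, 36]
r8 m[φ0→X3] = [1680, 1008]
r8 m[φ1→X2] = [280, 168]
r8 m[φ1→X14] = [108, 72]
r8 m[φ2→X3] = [1, 6]
r8 m[φ2→X6] = [4032, 6048]
r8 m[φ3→X9] = [6048, 4320]
r8 m[φ3→X14] = [7, 4]
r8 m[φ4→X14] = [8, 3]
r8 m[X2→φ0] = [280, 168]
r8 m[X2→φ1] = [6, 36]
r8 m[X3→φ0] = [1, 6]
r8 m[X3→φ2] = [1680, 1008]
r8 m[X9→φ3] = [1, 1]
r8 m[X14→φ1] = [56, 12]
r8 m[X14→φ3] = [864, 216]
r8 m[X14→φ4] = [756, 288]
r8 m[X6→φ2] = [1, 1]
fixed point reached at round 8
traceback from X2: (X2=1, X3=1, X9=0, X14=0, X6=1), score=6048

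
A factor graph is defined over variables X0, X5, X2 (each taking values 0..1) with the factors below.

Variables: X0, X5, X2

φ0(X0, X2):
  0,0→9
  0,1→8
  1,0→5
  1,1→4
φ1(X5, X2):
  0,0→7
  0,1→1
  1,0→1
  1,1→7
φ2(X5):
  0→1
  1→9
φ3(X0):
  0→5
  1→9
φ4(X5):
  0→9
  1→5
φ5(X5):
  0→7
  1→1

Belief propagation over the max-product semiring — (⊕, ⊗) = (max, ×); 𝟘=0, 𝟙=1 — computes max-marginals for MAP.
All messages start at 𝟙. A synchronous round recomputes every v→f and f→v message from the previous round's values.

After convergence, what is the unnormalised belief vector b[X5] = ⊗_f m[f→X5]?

b[X5] = [19845, 12600]

init: all messages = 𝟙 over 2 values
r1 m[φ0→X0] = [9, 5]
r1 m[φ0→X2] = [9, 8]
r1 m[φ1→X5] = [7, 7]
r1 m[φ1→X2] = [7, 7]
r1 m[φ2→X5] = [1, 9]
r1 m[φ3→X0] = [5, 9]
r1 m[φ4→X5] = [9, 5]
r1 m[φ5→X5] = [7, 1]
r1 m[X0→φ0] = [1, 1]
r1 m[X0→φ3] = [1, 1]
r1 m[X5→φ1] = [1, 1]
r1 m[X5→φ2] = [1, 1]
r1 m[X5→φ4] = [1, 1]
r1 m[X5→φ5] = [1, 1]
r1 m[X2→φ0] = [1, 1]
r1 m[X2→φ1] = [1, 1]
r2 m[φ0→X0] = [9, 5]
r2 m[φ0→X2] = [9, 8]
r2 m[φ1→X5] = [7, 7]
r2 m[φ1→X2] = [7, 7]
r2 m[φ2→X5] = [1, 9]
r2 m[φ3→X0] = [5, 9]
r2 m[φ4→X5] = [9, 5]
r2 m[φ5→X5] = [7, 1]
r2 m[X0→φ0] = [5, 9]
r2 m[X0→φ3] = [9, 5]
r2 m[X5→φ1] = [63, 45]
r2 m[X5→φ2] = [441, 35]
r2 m[X5→φ4] = [49, 63]
r2 m[X5→φ5] = [63, 315]
r2 m[X2→φ0] = [7, 7]
r2 m[X2→φ1] = [9, 8]
r3 m[φ0→X0] = [63, 35]
r3 m[φ0→X2] = [45, 40]
r3 m[φ1→X5] = [63, 56]
r3 m[φ1→X2] = [441, 315]
r3 m[φ2→X5] = [1, 9]
r3 m[φ3→X0] = [5, 9]
r3 m[φ4→X5] = [9, 5]
r3 m[φ5→X5] = [7, 1]
r3 m[X0→φ0] = [5, 9]
r3 m[X0→φ3] = [9, 5]
r3 m[X5→φ1] = [63, 45]
r3 m[X5→φ2] = [441, 35]
r3 m[X5→φ4] = [49, 63]
r3 m[X5→φ5] = [63, 315]
r3 m[X2→φ0] = [7, 7]
r3 m[X2→φ1] = [9, 8]
r4 m[φ0→X0] = [63, 35]
r4 m[φ0→X2] = [45, 40]
r4 m[φ1→X5] = [63, 56]
r4 m[φ1→X2] = [441, 315]
r4 m[φ2→X5] = [1, 9]
r4 m[φ3→X0] = [5, 9]
r4 m[φ4→X5] = [9, 5]
r4 m[φ5→X5] = [7, 1]
r4 m[X0→φ0] = [5, 9]
r4 m[X0→φ3] = [63, 35]
r4 m[X5→φ1] = [63, 45]
r4 m[X5→φ2] = [3969, 280]
r4 m[X5→φ4] = [441, 504]
r4 m[X5→φ5] = [567, 2520]
r4 m[X2→φ0] = [441, 315]
r4 m[X2→φ1] = [45, 40]
r5 m[φ0→X0] = [3969, 2205]
r5 m[φ0→X2] = [45, 40]
r5 m[φ1→X5] = [315, 280]
r5 m[φ1→X2] = [441, 315]
r5 m[φ2→X5] = [1, 9]
r5 m[φ3→X0] = [5, 9]
r5 m[φ4→X5] = [9, 5]
r5 m[φ5→X5] = [7, 1]
r5 m[X0→φ0] = [5, 9]
r5 m[X0→φ3] = [63, 35]
r5 m[X5→φ1] = [63, 45]
r5 m[X5→φ2] = [3969, 280]
r5 m[X5→φ4] = [441, 504]
r5 m[X5→φ5] = [567, 2520]
r5 m[X2→φ0] = [441, 315]
r5 m[X2→φ1] = [45, 40]
r6 m[φ0→X0] = [3969, 2205]
r6 m[φ0→X2] = [45, 40]
r6 m[φ1→X5] = [315, 280]
r6 m[φ1→X2] = [441, 315]
r6 m[φ2→X5] = [1, 9]
r6 m[φ3→X0] = [5, 9]
r6 m[φ4→X5] = [9, 5]
r6 m[φ5→X5] = [7, 1]
r6 m[X0→φ0] = [5, 9]
r6 m[X0→φ3] = [3969, 2205]
r6 m[X5→φ1] = [63, 45]
r6 m[X5→φ2] = [19845, 1400]
r6 m[X5→φ4] = [2205, 2520]
r6 m[X5→φ5] = [2835, 12600]
r6 m[X2→φ0] = [441, 315]
r6 m[X2→φ1] = [45, 40]
r7 m[φ0→X0] = [3969, 2205]
r7 m[φ0→X2] = [45, 40]
r7 m[φ1→X5] = [315, 280]
r7 m[φ1→X2] = [441, 315]
r7 m[φ2→X5] = [1, 9]
r7 m[φ3→X0] = [5, 9]
r7 m[φ4→X5] = [9, 5]
r7 m[φ5→X5] = [7, 1]
r7 m[X0→φ0] = [5, 9]
r7 m[X0→φ3] = [3969, 2205]
r7 m[X5→φ1] = [63, 45]
r7 m[X5→φ2] = [19845, 1400]
r7 m[X5→φ4] = [2205, 2520]
r7 m[X5→φ5] = [2835, 12600]
r7 m[X2→φ0] = [441, 315]
r7 m[X2→φ1] = [45, 40]
fixed point reached at round 7
b[X5] = ⊗ incoming = [19845, 12600]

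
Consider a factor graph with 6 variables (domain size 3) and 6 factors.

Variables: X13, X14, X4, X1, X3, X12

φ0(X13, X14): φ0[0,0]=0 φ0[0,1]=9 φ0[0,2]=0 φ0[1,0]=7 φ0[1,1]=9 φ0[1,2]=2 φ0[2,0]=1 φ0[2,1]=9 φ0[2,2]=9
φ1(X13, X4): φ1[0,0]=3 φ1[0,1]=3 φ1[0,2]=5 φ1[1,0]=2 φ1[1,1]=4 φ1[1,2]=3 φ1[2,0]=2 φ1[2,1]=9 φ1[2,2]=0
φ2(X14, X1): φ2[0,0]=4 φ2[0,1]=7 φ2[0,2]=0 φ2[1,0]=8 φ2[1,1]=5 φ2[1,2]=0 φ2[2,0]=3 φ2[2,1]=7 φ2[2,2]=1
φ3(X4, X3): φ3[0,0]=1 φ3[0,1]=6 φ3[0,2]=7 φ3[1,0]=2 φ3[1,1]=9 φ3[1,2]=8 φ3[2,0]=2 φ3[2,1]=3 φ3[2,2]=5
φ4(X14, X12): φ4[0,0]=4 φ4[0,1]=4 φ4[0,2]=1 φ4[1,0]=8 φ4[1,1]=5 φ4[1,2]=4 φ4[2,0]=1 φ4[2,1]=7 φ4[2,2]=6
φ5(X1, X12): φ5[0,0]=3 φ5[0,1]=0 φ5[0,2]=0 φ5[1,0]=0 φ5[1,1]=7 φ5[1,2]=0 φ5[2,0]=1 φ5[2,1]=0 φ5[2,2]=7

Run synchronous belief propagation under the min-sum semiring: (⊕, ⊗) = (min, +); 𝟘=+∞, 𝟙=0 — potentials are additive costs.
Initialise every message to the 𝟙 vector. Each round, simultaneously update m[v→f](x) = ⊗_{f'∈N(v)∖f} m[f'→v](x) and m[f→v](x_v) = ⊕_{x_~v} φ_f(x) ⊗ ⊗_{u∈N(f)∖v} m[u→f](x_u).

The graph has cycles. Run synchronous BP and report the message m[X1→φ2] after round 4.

init: all messages = 𝟙 over 3 values
r1 m[φ0→X13] = [0, 2, 1]
r1 m[φ0→X14] = [0, 9, 0]
r1 m[φ1→X13] = [3, 2, 0]
r1 m[φ1→X4] = [2, 3, 0]
r1 m[φ2→X14] = [0, 0, 1]
r1 m[φ2→X1] = [3, 5, 0]
r1 m[φ3→X4] = [1, 2, 2]
r1 m[φ3→X3] = [1, 3, 5]
r1 m[φ4→X14] = [1, 4, 1]
r1 m[φ4→X12] = [1, 4, 1]
r1 m[φ5→X1] = [0, 0, 0]
r1 m[φ5→X12] = [0, 0, 0]
r1 m[X13→φ0] = [0, 0, 0]
r1 m[X13→φ1] = [0, 0, 0]
r1 m[X14→φ0] = [0, 0, 0]
r1 m[X14→φ2] = [0, 0, 0]
r1 m[X14→φ4] = [0, 0, 0]
r1 m[X4→φ1] = [0, 0, 0]
r1 m[X4→φ3] = [0, 0, 0]
r1 m[X1→φ2] = [0, 0, 0]
r1 m[X1→φ5] = [0, 0, 0]
r1 m[X3→φ3] = [0, 0, 0]
r1 m[X12→φ4] = [0, 0, 0]
r1 m[X12→φ5] = [0, 0, 0]
r2 m[φ0→X13] = [0, 2, 1]
r2 m[φ0→X14] = [0, 9, 0]
r2 m[φ1→X13] = [3, 2, 0]
r2 m[φ1→X4] = [2, 3, 0]
r2 m[φ2→X14] = [0, 0, 1]
r2 m[φ2→X1] = [3, 5, 0]
r2 m[φ3→X4] = [1, 2, 2]
r2 m[φ3→X3] = [1, 3, 5]
r2 m[φ4→X14] = [1, 4, 1]
r2 m[φ4→X12] = [1, 4, 1]
r2 m[φ5→X1] = [0, 0, 0]
r2 m[φ5→X12] = [0, 0, 0]
r2 m[X13→φ0] = [3, 2, 0]
r2 m[X13→φ1] = [0, 2, 1]
r2 m[X14→φ0] = [1, 4, 2]
r2 m[X14→φ2] = [1, 13, 1]
r2 m[X14→φ4] = [0, 9, 1]
r2 m[X4→φ1] = [1, 2, 2]
r2 m[X4→φ3] = [2, 3, 0]
r2 m[X1→φ2] = [0, 0, 0]
r2 m[X1→φ5] = [3, 5, 0]
r2 m[X3→φ3] = [0, 0, 0]
r2 m[X12→φ4] = [0, 0, 0]
r2 m[X12→φ5] = [1, 4, 1]
r3 m[φ0→X13] = [1, 4, 2]
r3 m[φ0→X14] = [1, 9, 3]
r3 m[φ1→X13] = [4, 3, 2]
r3 m[φ1→X4] = [3, 3, 1]
r3 m[φ2→X14] = [0, 0, 1]
r3 m[φ2→X1] = [4, 8, 1]
r3 m[φ3→X4] = [1, 2, 2]
r3 m[φ3→X3] = [2, 3, 5]
r3 m[φ4→X14] = [1, 4, 1]
r3 m[φ4→X12] = [2, 4, 1]
r3 m[φ5→X1] = [1, 1, 2]
r3 m[φ5→X12] = [1, 0, 3]
r3 m[X13→φ0] = [3, 2, 0]
r3 m[X13→φ1] = [0, 2, 1]
r3 m[X14→φ0] = [1, 4, 2]
r3 m[X14→φ2] = [1, 13, 1]
r3 m[X14→φ4] = [0, 9, 1]
r3 m[X4→φ1] = [1, 2, 2]
r3 m[X4→φ3] = [2, 3, 0]
r3 m[X1→φ2] = [0, 0, 0]
r3 m[X1→φ5] = [3, 5, 0]
r3 m[X3→φ3] = [0, 0, 0]
r3 m[X12→φ4] = [0, 0, 0]
r3 m[X12→φ5] = [1, 4, 1]
r4 m[φ0→X13] = [1, 4, 2]
r4 m[φ0→X14] = [1, 9, 3]
r4 m[φ1→X13] = [4, 3, 2]
r4 m[φ1→X4] = [3, 3, 1]
r4 m[φ2→X14] = [0, 0, 1]
r4 m[φ2→X1] = [4, 8, 1]
r4 m[φ3→X4] = [1, 2, 2]
r4 m[φ3→X3] = [2, 3, 5]
r4 m[φ4→X14] = [1, 4, 1]
r4 m[φ4→X12] = [2, 4, 1]
r4 m[φ5→X1] = [1, 1, 2]
r4 m[φ5→X12] = [1, 0, 3]
r4 m[X13→φ0] = [4, 3, 2]
r4 m[X13→φ1] = [1, 4, 2]
r4 m[X14→φ0] = [1, 4, 2]
r4 m[X14→φ2] = [2, 13, 4]
r4 m[X14→φ4] = [1, 9, 4]
r4 m[X4→φ1] = [1, 2, 2]
r4 m[X4→φ3] = [3, 3, 1]
r4 m[X1→φ2] = [1, 1, 2]
r4 m[X1→φ5] = [4, 8, 1]
r4 m[X3→φ3] = [0, 0, 0]
r4 m[X12→φ4] = [1, 0, 3]
r4 m[X12→φ5] = [2, 4, 1]

message @ round 4 = [1, 1, 2]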